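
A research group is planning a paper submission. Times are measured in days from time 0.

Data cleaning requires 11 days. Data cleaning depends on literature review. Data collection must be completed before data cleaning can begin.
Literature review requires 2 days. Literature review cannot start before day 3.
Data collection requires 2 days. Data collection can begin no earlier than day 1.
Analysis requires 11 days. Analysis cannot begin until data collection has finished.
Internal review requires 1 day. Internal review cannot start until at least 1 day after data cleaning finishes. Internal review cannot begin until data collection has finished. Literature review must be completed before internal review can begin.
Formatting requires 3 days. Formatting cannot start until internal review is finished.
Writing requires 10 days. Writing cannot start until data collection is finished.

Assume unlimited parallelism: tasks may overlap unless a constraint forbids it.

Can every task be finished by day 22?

Yes

Data collection waits on its own release at day 1, so it starts at day 1 and finishes at 1 + 2 = day 3.
Writing cannot begin until data collection (finishes day 3). It runs from day 3 to 3 + 10 = day 13.
Analysis cannot begin until data collection (finishes day 3). It runs from day 3 to 3 + 11 = day 14.
Literature review waits on its own release at day 3, so it starts at day 3 and finishes at 3 + 2 = day 5.
Data cleaning has to wait for literature review (finishes day 5); data collection (finishes day 3). The latest of these is day 5, so data cleaning runs day 5 to 5 + 11 = day 16.
Internal review has to wait for data cleaning (finishes day 16, plus 1-day gap → day 17); data collection (finishes day 3); literature review (finishes day 5). The latest of these is day 17, so internal review runs day 17 to 17 + 1 = day 18.
After internal review (finishes day 18), formatting can start at day 18 and finishes at day 21.
Every task is finished by day 21, which is no later than the deadline of 22, so the schedule is feasible.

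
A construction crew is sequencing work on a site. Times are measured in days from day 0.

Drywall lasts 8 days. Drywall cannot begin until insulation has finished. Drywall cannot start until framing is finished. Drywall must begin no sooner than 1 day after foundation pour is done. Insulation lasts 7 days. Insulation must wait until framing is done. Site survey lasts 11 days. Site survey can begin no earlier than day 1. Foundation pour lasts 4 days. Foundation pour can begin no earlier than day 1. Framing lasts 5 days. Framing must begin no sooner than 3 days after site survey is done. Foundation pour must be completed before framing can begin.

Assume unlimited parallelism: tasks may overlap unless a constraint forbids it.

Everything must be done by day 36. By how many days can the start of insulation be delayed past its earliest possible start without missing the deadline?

Foundation pour cannot begin until its own release at day 1. It runs from day 1 to 1 + 4 = day 5.
After its own release at day 1, site survey can start at day 1 and finishes at day 12.
Framing needs all of site survey (finishes day 12, plus 3-day gap → day 15); foundation pour (finishes day 5). That puts its earliest start at day 15; it finishes at 15 + 5 = day 20.
Insulation cannot begin until framing (finishes day 20). It runs from day 20 to 20 + 7 = day 27.

Working backward from the deadline:
Nothing follows drywall; the deadline of day 36 is its only limit. It must start by 36 − 8 = day 28.
Insulation feeds into drywall (must start by day 28); so insulation must finish by day 28 and therefore start by day 21.
So insulation can start as early as day 20 and as late as day 21, giving 21 − 20 = 1 day of slack.

1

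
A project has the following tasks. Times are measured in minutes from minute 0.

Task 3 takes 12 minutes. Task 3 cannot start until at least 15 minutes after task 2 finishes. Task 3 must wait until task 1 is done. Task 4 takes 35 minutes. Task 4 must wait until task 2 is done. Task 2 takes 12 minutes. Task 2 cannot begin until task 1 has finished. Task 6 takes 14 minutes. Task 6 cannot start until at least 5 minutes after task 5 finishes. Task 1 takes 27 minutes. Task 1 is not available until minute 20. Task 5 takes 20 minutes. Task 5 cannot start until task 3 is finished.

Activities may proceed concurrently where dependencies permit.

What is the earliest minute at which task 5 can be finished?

106

Task 1 waits on its own release at minute 20, so it starts at minute 20 and finishes at 20 + 27 = minute 47.
After task 1 (finishes minute 47), task 2 can start at minute 47 and finishes at minute 59.
Task 3 cannot start until task 2 (finishes minute 59, plus 15-minute gap → minute 74); task 1 (finishes minute 47). The controlling bound is minute 74, so task 3 finishes at 74 + 12 = minute 86.
Task 5 cannot begin until task 3 (finishes minute 86). It runs from minute 86 to 86 + 20 = minute 106.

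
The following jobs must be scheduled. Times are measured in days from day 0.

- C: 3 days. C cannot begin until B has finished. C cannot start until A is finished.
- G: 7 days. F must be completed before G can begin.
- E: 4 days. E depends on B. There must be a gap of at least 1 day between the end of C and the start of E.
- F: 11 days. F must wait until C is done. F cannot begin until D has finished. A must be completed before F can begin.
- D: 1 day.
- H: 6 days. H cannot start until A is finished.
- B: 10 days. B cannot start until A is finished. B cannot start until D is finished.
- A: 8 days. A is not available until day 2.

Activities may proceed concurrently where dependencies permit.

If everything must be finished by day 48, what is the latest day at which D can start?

To finish by day 48, E (duration 4) must start no later than day 44.
G has no dependents, so it just needs to finish by day 48. Starting by 48 − 7 = day 41 achieves that.
Since G (must start by day 41) depends on it, F must finish by day 41. Backing off its 11-day duration gives a latest start of day 30.
C must finish in time for E (must start by day 44, minus 1-day gap → day 43); F (must start by day 30). The tightest is day 30, so C must start by 30 − 3 = day 27.
B must finish in time for C (must start by day 27); E (must start by day 44). The tightest is day 27, so B must start by 27 − 10 = day 17.
For D: B (must start by day 17); F (must start by day 30). The most restrictive is day 17; with a 1-day duration, D must start by day 16.

16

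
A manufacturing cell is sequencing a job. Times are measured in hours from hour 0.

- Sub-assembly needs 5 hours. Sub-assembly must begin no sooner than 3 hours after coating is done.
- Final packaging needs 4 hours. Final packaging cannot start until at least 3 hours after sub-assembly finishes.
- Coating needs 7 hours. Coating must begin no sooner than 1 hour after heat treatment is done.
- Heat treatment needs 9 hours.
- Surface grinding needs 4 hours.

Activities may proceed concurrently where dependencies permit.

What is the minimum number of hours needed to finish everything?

32

Surface grinding can start immediately at hour 0; it finishes at hour 4.
Heat treatment has no prerequisites, so it starts at hour 0 and finishes at hour 9.
Coating cannot begin until heat treatment (finishes hour 9, plus 1-hour gap → hour 10). It runs from hour 10 to 10 + 7 = hour 17.
Sub-assembly cannot begin until coating (finishes hour 17, plus 3-hour gap → hour 20). It runs from hour 20 to 20 + 5 = hour 25.
Final packaging cannot begin until sub-assembly (finishes hour 25, plus 3-hour gap → hour 28). It runs from hour 28 to 28 + 4 = hour 32.
All tasks are finished once the last one completes. Finish times: Heat treatment at 9, Surface grinding at 4, Coating at 17, Sub-assembly at 25, Final packaging at 32. The latest is hour 32.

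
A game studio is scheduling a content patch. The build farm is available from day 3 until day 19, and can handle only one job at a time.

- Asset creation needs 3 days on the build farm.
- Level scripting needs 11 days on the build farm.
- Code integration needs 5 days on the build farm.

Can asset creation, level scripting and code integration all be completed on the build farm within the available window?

No

The build farm window is 19 − 3 = 16 days.
Running back to back, the jobs need 3 + 11 + 5 = 19 days on the build farm.
Since 19 > 16, they cannot all fit.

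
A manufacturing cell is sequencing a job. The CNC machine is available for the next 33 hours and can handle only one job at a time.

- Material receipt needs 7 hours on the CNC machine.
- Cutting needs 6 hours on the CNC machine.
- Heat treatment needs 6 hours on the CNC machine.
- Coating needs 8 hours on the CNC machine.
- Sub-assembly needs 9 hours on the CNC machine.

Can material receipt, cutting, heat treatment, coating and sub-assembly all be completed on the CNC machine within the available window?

No

Running back to back, the jobs need 7 + 6 + 6 + 8 + 9 = 36 hours on the CNC machine.
Since 36 > 33, they cannot all fit.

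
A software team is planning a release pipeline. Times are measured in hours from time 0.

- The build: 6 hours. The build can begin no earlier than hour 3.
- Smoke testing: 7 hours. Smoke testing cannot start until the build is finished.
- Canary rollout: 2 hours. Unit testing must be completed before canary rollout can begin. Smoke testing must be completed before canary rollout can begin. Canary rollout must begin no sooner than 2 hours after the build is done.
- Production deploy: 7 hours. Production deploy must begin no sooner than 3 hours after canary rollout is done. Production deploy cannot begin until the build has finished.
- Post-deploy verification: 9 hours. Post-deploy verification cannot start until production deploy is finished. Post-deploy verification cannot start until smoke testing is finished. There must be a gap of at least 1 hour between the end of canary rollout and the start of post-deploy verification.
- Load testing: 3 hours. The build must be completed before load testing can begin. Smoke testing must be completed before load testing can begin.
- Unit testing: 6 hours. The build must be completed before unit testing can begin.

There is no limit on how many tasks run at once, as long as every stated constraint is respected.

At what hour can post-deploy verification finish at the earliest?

37

The build waits on its own release at hour 3, so it starts at hour 3 and finishes at 3 + 6 = hour 9.
After the build (finishes hour 9), smoke testing can start at hour 9 and finishes at hour 16.
Unit testing cannot begin until the build (finishes hour 9). It runs from hour 9 to 9 + 6 = hour 15.
Canary rollout needs all of unit testing (finishes hour 15); smoke testing (finishes hour 16); the build (finishes hour 9, plus 2-hour gap → hour 11). That puts its earliest start at hour 16; it finishes at 16 + 2 = hour 18.
Production deploy cannot start until canary rollout (finishes hour 18, plus 3-hour gap → hour 21); the build (finishes hour 9). The controlling bound is hour 21, so production deploy finishes at 21 + 7 = hour 28.
For post-deploy verification: production deploy (finishes hour 28); smoke testing (finishes hour 16); canary rollout (finishes hour 18, plus 1-hour gap → hour 19). Taking the maximum gives a start of hour 28, and it finishes at 28 + 9 = hour 37.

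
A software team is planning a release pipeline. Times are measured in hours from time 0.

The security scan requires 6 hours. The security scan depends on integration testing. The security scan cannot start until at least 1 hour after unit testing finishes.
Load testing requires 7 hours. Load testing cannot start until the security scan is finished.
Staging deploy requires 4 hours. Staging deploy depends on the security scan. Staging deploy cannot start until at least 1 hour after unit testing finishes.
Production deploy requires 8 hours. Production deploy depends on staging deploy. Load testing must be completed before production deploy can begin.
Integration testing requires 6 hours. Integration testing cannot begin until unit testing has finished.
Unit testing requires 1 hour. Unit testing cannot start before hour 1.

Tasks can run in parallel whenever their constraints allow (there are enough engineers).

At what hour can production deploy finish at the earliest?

29

Unit testing cannot begin until its own release at hour 1. It runs from hour 1 to 1 + 1 = hour 2.
After unit testing (finishes hour 2), integration testing can start at hour 2 and finishes at hour 8.
The security scan cannot start until integration testing (finishes hour 8); unit testing (finishes hour 2, plus 1-hour gap → hour 3). The controlling bound is hour 8, so the security scan finishes at 8 + 6 = hour 14.
Load testing waits on the security scan (finishes hour 14), so it starts at hour 14 and finishes at 14 + 7 = hour 21.
For staging deploy: the security scan (finishes hour 14); unit testing (finishes hour 2, plus 1-hour gap → hour 3). Taking the maximum gives a start of hour 14, and it finishes at 14 + 4 = hour 18.
Production deploy has to wait for staging deploy (finishes hour 18); load testing (finishes hour 21). The latest of these is hour 21, so production deploy runs hour 21 to 21 + 8 = hour 29.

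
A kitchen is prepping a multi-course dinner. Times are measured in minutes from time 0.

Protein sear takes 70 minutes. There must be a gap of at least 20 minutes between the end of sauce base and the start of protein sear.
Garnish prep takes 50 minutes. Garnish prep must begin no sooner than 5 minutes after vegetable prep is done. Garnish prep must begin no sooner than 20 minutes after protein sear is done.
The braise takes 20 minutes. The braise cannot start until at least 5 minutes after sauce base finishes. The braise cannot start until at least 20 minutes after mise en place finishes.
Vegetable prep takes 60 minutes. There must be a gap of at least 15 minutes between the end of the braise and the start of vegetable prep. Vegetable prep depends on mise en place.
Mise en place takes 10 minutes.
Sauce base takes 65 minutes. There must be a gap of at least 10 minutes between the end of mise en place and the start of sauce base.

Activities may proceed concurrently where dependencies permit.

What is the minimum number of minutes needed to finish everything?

245

Nothing blocks mise en place, so it runs from minute 0 to minute 10.
Sauce base cannot begin until mise en place (finishes minute 10, plus 10-minute gap → minute 20). It runs from minute 20 to 20 + 65 = minute 85.
Protein sear cannot begin until sauce base (finishes minute 85, plus 20-minute gap → minute 105). It runs from minute 105 to 105 + 70 = minute 175.
The braise needs all of sauce base (finishes minute 85, plus 5-minute gap → minute 90); mise en place (finishes minute 10, plus 20-minute gap → minute 30). That puts its earliest start at minute 90; it finishes at 90 + 20 = minute 110.
For vegetable prep: the braise (finishes minute 110, plus 15-minute gap → minute 125); mise en place (finishes minute 10). Taking the maximum gives a start of minute 125, and it finishes at 125 + 60 = minute 185.
Garnish prep cannot start until vegetable prep (finishes minute 185, plus 5-minute gap → minute 190); protein sear (finishes minute 175, plus 20-minute gap → minute 195). The controlling bound is minute 195, so garnish prep finishes at 195 + 50 = minute 245.
All tasks are finished once the last one completes. Finish times: Mise en place at 10, Sauce base at 85, The braise at 110, Protein sear at 175, Vegetable prep at 185, Garnish prep at 245. The latest is minute 245.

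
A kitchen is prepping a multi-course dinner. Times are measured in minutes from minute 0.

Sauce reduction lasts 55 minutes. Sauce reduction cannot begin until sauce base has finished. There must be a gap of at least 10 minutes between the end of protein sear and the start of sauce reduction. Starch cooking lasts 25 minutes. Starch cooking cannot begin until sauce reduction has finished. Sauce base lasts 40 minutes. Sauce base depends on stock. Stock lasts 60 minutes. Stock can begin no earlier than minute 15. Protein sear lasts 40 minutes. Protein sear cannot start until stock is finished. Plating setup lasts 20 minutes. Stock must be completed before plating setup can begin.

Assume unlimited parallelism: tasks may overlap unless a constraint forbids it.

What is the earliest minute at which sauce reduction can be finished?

Stock cannot begin until its own release at minute 15. It runs from minute 15 to 15 + 60 = minute 75.
Protein sear cannot begin until stock (finishes minute 75). It runs from minute 75 to 75 + 40 = minute 115.
Sauce base cannot begin until stock (finishes minute 75). It runs from minute 75 to 75 + 40 = minute 115.
For sauce reduction: sauce base (finishes minute 115); protein sear (finishes minute 115, plus 10-minute gap → minute 125). Taking the maximum gives a start of minute 125, and it finishes at 125 + 55 = minute 180.

180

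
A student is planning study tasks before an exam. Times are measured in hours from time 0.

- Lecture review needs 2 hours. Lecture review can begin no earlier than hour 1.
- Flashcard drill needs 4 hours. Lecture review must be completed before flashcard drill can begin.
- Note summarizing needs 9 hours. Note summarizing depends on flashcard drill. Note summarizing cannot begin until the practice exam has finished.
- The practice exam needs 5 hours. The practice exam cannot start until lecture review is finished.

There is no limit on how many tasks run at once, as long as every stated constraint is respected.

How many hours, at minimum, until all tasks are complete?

17

Lecture review waits on its own release at hour 1, so it starts at hour 1 and finishes at 1 + 2 = hour 3.
The practice exam waits on lecture review (finishes hour 3), so it starts at hour 3 and finishes at 3 + 5 = hour 8.
Flashcard drill cannot begin until lecture review (finishes hour 3). It runs from hour 3 to 3 + 4 = hour 7.
Note summarizing cannot start until flashcard drill (finishes hour 7); the practice exam (finishes hour 8). The controlling bound is hour 8, so note summarizing finishes at 8 + 9 = hour 17.
All tasks are finished once the last one completes. Finish times: Lecture review at 3, Flashcard drill at 7, The practice exam at 8, Note summarizing at 17. The latest is hour 17.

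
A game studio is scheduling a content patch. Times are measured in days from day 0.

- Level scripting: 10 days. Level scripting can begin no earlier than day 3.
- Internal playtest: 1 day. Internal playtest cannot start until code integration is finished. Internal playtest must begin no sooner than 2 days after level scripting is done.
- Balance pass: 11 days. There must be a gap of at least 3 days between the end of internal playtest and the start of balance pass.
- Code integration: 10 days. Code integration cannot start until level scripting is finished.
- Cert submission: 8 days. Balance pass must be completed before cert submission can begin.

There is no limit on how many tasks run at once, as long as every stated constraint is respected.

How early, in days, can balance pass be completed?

38

After its own release at day 3, level scripting can start at day 3 and finishes at day 13.
Code integration waits on level scripting (finishes day 13), so it starts at day 13 and finishes at 13 + 10 = day 23.
Internal playtest cannot start until code integration (finishes day 23); level scripting (finishes day 13, plus 2-day gap → day 15). The controlling bound is day 23, so internal playtest finishes at 23 + 1 = day 24.
After internal playtest (finishes day 24, plus 3-day gap → day 27), balance pass can start at day 27 and finishes at day 38.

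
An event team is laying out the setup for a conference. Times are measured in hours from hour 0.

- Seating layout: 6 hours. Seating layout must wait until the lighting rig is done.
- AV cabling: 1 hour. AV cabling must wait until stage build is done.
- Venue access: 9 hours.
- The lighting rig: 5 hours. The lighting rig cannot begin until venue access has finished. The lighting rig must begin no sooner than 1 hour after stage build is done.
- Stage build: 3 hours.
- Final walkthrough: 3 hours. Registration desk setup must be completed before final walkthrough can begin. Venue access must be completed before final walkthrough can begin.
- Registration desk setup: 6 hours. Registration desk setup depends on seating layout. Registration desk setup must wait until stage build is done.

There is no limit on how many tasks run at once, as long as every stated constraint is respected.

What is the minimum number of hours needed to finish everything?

Stage build can start immediately at hour 0; it finishes at hour 3.
AV cabling cannot begin until stage build (finishes hour 3). It runs from hour 3 to 3 + 1 = hour 4.
Venue access can start immediately at hour 0; it finishes at hour 9.
The lighting rig cannot start until venue access (finishes hour 9); stage build (finishes hour 3, plus 1-hour gap → hour 4). The controlling bound is hour 9, so the lighting rig finishes at 9 + 5 = hour 14.
After the lighting rig (finishes hour 14), seating layout can start at hour 14 and finishes at hour 20.
For registration desk setup: seating layout (finishes hour 20); stage build (finishes hour 3). Taking the maximum gives a start of hour 20, and it finishes at 20 + 6 = hour 26.
For final walkthrough: registration desk setup (finishes hour 26); venue access (finishes hour 9). Taking the maximum gives a start of hour 26, and it finishes at 26 + 3 = hour 29.
All tasks are finished once the last one completes. Finish times: Venue access at 9, Stage build at 3, The lighting rig at 14, AV cabling at 4, Seating layout at 20, Registration desk setup at 26, Final walkthrough at 29. The latest is hour 29.

29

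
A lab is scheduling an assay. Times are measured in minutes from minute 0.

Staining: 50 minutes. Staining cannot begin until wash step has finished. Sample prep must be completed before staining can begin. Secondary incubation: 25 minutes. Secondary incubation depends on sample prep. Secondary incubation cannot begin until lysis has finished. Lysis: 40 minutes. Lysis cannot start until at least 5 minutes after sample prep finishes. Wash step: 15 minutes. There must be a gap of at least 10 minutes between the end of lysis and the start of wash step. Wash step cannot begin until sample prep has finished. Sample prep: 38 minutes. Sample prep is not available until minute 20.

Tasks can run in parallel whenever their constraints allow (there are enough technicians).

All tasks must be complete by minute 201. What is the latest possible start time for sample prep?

To finish by minute 201, staining (duration 50) must start no later than minute 151.
Wash step feeds into staining (must start by minute 151); so wash step must finish by minute 151 and therefore start by minute 136.
To finish by minute 201, secondary incubation (duration 25) must start no later than minute 176.
Lysis feeds wash step (must start by minute 136, minus 10-minute gap → minute 126); secondary incubation (must start by minute 176). Taking the minimum, lysis must finish by minute 126 and start by 126 − 40 = minute 86.
Sample prep feeds lysis (must start by minute 86, minus 5-minute gap → minute 81); wash step (must start by minute 136); staining (must start by minute 151); secondary incubation (must start by minute 176). Taking the minimum, sample prep must finish by minute 81 and start by 81 − 38 = minute 43.

43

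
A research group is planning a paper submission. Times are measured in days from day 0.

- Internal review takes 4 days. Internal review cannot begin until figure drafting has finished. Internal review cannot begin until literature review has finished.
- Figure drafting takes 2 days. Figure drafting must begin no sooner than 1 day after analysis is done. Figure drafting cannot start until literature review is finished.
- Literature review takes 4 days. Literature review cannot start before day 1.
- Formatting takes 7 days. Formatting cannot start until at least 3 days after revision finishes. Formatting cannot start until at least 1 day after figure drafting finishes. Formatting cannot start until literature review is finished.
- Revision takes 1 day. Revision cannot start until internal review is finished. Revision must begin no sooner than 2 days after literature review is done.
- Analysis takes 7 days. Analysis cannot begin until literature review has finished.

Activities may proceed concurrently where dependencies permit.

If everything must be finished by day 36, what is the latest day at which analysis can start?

11

Nothing follows formatting; the deadline of day 36 is its only limit. It must start by 36 − 7 = day 29.
Revision feeds into formatting (must start by day 29, minus 3-day gap → day 26); so revision must finish by day 26 and therefore start by day 25.
Internal review must finish before revision (must start by day 25). With a 4-day duration, internal review must start by 25 − 4 = day 21.
Figure drafting feeds internal review (must start by day 21); formatting (must start by day 29, minus 1-day gap → day 28). Taking the minimum, figure drafting must finish by day 21 and start by 21 − 2 = day 19.
Analysis must finish before figure drafting (must start by day 19, minus 1-day gap → day 18). With a 7-day duration, analysis must start by 18 − 7 = day 11.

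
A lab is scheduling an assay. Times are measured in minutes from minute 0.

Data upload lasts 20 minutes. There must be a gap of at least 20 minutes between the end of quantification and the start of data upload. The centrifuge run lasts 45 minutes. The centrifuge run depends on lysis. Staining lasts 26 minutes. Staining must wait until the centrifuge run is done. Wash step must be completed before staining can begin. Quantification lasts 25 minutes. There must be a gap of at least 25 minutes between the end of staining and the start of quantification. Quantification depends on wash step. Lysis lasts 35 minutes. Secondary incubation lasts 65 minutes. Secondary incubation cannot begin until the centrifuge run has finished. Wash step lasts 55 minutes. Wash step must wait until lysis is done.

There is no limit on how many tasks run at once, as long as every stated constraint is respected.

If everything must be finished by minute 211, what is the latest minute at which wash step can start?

Nothing follows data upload; the deadline of minute 211 is its only limit. It must start by 211 − 20 = minute 191.
Quantification must finish before data upload (must start by minute 191, minus 20-minute gap → minute 171). With a 25-minute duration, quantification must start by 171 − 25 = minute 146.
Staining must finish before quantification (must start by minute 146, minus 25-minute gap → minute 121). With a 26-minute duration, staining must start by 121 − 26 = minute 95.
Wash step has several dependents: staining (must start by minute 95); quantification (must start by minute 146). The earliest of those limits is minute 95, so wash step must start by 95 − 55 = minute 40.

40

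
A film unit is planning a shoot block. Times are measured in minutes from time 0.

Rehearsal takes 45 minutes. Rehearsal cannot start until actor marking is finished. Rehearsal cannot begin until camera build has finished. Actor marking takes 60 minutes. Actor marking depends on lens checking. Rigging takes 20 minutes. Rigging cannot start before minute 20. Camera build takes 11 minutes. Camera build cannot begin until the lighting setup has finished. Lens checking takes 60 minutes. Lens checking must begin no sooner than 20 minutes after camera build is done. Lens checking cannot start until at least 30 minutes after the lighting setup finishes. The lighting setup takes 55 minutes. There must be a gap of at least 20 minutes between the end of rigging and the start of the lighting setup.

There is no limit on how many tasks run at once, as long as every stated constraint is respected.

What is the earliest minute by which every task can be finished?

311

Rigging waits on its own release at minute 20, so it starts at minute 20 and finishes at 20 + 20 = minute 40.
The lighting setup cannot begin until rigging (finishes minute 40, plus 20-minute gap → minute 60). It runs from minute 60 to 60 + 55 = minute 115.
Camera build waits on the lighting setup (finishes minute 115), so it starts at minute 115 and finishes at 115 + 11 = minute 126.
For lens checking: camera build (finishes minute 126, plus 20-minute gap → minute 146); the lighting setup (finishes minute 115, plus 30-minute gap → minute 145). Taking the maximum gives a start of minute 146, and it finishes at 146 + 60 = minute 206.
Actor marking waits on lens checking (finishes minute 206), so it starts at minute 206 and finishes at 206 + 60 = minute 266.
Rehearsal needs all of actor marking (finishes minute 266); camera build (finishes minute 126). That puts its earliest start at minute 266; it finishes at 266 + 45 = minute 311.
All tasks are finished once the last one completes. Finish times: Rigging at 40, The lighting setup at 115, Camera build at 126, Lens checking at 206, Actor marking at 266, Rehearsal at 311. The latest is minute 311.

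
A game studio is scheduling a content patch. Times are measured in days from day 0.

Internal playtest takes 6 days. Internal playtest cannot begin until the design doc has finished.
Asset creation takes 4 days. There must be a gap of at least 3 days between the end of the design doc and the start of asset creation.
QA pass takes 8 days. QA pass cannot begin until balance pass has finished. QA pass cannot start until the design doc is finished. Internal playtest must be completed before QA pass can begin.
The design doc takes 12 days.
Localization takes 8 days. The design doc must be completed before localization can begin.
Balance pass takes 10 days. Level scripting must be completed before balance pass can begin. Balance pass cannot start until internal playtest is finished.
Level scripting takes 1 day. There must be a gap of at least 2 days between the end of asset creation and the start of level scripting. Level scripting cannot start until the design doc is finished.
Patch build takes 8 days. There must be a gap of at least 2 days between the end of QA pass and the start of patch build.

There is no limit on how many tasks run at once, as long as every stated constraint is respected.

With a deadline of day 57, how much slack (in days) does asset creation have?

7

Nothing blocks the design doc, so it runs from day 0 to day 12.
After the design doc (finishes day 12, plus 3-day gap → day 15), asset creation can start at day 15 and finishes at day 19.

Working backward from the deadline:
To finish by day 57, patch build (duration 8) must start no later than day 49.
QA pass has to be done before patch build (must start by day 49, minus 2-day gap → day 47). That means finishing by day 47, i.e. starting by 47 − 8 = day 39.
Since QA pass (must start by day 39) depends on it, balance pass must finish by day 39. Backing off its 10-day duration gives a latest start of day 29.
Level scripting must finish before balance pass (must start by day 29). With a 1-day duration, level scripting must start by 29 − 1 = day 28.
Asset creation feeds into level scripting (must start by day 28, minus 2-day gap → day 26); so asset creation must finish by day 26 and therefore start by day 22.
So asset creation can start as early as day 15 and as late as day 22, giving 22 − 15 = 7 days of slack.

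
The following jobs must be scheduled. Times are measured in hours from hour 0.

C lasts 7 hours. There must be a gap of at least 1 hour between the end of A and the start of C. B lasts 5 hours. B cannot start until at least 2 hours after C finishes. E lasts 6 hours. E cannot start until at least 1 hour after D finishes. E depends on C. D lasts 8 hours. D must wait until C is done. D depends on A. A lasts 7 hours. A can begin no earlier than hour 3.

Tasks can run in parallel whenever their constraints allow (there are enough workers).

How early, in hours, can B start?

20

After its own release at hour 3, A can start at hour 3 and finishes at hour 10.
After A (finishes hour 10, plus 1-hour gap → hour 11), C can start at hour 11 and finishes at hour 18.
B waits on C (finishes hour 18, plus 2-hour gap → hour 20), so the earliest it can start is hour 20.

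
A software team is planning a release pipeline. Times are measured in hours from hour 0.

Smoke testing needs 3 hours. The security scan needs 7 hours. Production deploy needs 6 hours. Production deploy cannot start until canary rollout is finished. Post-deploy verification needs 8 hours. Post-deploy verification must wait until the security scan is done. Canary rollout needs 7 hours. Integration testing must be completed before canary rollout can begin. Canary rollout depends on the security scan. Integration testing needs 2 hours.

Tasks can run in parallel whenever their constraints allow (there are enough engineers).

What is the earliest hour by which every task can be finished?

Smoke testing can start immediately at hour 0; it finishes at hour 3.
The security scan can start immediately at hour 0; it finishes at hour 7.
Post-deploy verification cannot begin until the security scan (finishes hour 7). It runs from hour 7 to 7 + 8 = hour 15.
Integration testing can start immediately at hour 0; it finishes at hour 2.
For canary rollout: integration testing (finishes hour 2); the security scan (finishes hour 7). Taking the maximum gives a start of hour 7, and it finishes at 7 + 7 = hour 14.
Production deploy cannot begin until canary rollout (finishes hour 14). It runs from hour 14 to 14 + 6 = hour 20.
All tasks are finished once the last one completes. Finish times: Integration testing at 2, The security scan at 7, Smoke testing at 3, Canary rollout at 14, Production deploy at 20, Post-deploy verification at 15. The latest is hour 20.

20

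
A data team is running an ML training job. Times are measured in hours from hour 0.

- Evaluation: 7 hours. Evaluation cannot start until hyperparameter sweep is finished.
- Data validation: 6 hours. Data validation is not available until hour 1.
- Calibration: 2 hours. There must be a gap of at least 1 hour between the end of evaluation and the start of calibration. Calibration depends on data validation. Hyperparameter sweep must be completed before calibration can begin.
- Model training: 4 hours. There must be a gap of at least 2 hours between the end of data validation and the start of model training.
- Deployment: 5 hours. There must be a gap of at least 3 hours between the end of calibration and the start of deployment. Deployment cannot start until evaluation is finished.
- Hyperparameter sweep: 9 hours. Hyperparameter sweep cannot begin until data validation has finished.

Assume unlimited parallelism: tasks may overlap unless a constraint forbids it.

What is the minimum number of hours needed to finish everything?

34

After its own release at hour 1, data validation can start at hour 1 and finishes at hour 7.
Model training waits on data validation (finishes hour 7, plus 2-hour gap → hour 9), so it starts at hour 9 and finishes at 9 + 4 = hour 13.
Hyperparameter sweep cannot begin until data validation (finishes hour 7). It runs from hour 7 to 7 + 9 = hour 16.
After hyperparameter sweep (finishes hour 16), evaluation can start at hour 16 and finishes at hour 23.
Calibration needs all of evaluation (finishes hour 23, plus 1-hour gap → hour 24); data validation (finishes hour 7); hyperparameter sweep (finishes hour 16). That puts its earliest start at hour 24; it finishes at 24 + 2 = hour 26.
Deployment cannot start until calibration (finishes hour 26, plus 3-hour gap → hour 29); evaluation (finishes hour 23). The controlling bound is hour 29, so deployment finishes at 29 + 5 = hour 34.
All tasks are finished once the last one completes. Finish times: Data validation at 7, Hyperparameter sweep at 16, Model training at 13, Evaluation at 23, Calibration at 26, Deployment at 34. The latest is hour 34.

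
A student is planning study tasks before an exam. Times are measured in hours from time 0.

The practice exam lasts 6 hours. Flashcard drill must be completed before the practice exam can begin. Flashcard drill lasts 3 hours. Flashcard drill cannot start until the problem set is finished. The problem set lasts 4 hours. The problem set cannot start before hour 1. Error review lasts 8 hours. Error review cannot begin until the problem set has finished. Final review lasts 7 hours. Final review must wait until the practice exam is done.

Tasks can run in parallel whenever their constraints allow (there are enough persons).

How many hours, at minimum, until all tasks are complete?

21

The problem set cannot begin until its own release at hour 1. It runs from hour 1 to 1 + 4 = hour 5.
Error review cannot begin until the problem set (finishes hour 5). It runs from hour 5 to 5 + 8 = hour 13.
Flashcard drill waits on the problem set (finishes hour 5), so it starts at hour 5 and finishes at 5 + 3 = hour 8.
After flashcard drill (finishes hour 8), the practice exam can start at hour 8 and finishes at hour 14.
Final review waits on the practice exam (finishes hour 14), so it starts at hour 14 and finishes at 14 + 7 = hour 21.
All tasks are finished once the last one completes. Finish times: The problem set at 5, Flashcard drill at 8, The practice exam at 14, Error review at 13, Final review at 21. The latest is hour 21.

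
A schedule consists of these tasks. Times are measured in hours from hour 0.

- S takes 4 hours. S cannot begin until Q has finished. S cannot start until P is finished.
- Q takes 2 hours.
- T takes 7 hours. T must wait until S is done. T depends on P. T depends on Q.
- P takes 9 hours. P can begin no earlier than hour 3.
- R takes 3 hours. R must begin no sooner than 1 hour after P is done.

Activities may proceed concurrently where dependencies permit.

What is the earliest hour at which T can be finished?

23

Q can start immediately at hour 0; it finishes at hour 2.
After its own release at hour 3, P can start at hour 3 and finishes at hour 12.
For S: Q (finishes hour 2); P (finishes hour 12). Taking the maximum gives a start of hour 12, and it finishes at 12 + 4 = hour 16.
T cannot start until S (finishes hour 16); P (finishes hour 12); Q (finishes hour 2). The controlling bound is hour 16, so T finishes at 16 + 7 = hour 23.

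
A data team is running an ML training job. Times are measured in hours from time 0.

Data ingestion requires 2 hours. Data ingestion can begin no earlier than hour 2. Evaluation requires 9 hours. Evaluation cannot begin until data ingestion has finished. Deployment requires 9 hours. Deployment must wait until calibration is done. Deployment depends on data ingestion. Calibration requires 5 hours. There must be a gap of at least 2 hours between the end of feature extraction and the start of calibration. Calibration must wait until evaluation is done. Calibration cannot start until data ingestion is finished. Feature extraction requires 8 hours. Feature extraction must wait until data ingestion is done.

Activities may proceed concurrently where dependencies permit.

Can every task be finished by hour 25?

No

After its own release at hour 2, data ingestion can start at hour 2 and finishes at hour 4.
Evaluation cannot begin until data ingestion (finishes hour 4). It runs from hour 4 to 4 + 9 = hour 13.
Feature extraction cannot begin until data ingestion (finishes hour 4). It runs from hour 4 to 4 + 8 = hour 12.
Calibration needs all of feature extraction (finishes hour 12, plus 2-hour gap → hour 14); evaluation (finishes hour 13); data ingestion (finishes hour 4). That puts its earliest start at hour 14; it finishes at 14 + 5 = hour 19.
Deployment needs all of calibration (finishes hour 19); data ingestion (finishes hour 4). That puts its earliest start at hour 19; it finishes at 19 + 9 = hour 28.
The earliest everything can be done is hour 28, which is after the deadline of 25, so it is not possible.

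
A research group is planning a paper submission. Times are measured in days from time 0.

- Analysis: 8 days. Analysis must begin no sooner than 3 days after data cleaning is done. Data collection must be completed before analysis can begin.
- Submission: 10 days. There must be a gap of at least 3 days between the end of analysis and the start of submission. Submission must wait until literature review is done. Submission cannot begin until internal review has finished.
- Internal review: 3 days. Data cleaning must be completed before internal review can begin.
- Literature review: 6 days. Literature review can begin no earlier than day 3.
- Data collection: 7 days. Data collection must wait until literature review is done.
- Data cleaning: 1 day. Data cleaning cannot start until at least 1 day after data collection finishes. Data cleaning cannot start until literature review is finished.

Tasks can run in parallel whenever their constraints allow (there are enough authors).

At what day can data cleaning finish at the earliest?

18

Literature review waits on its own release at day 3, so it starts at day 3 and finishes at 3 + 6 = day 9.
After literature review (finishes day 9), data collection can start at day 9 and finishes at day 16.
Data cleaning cannot start until data collection (finishes day 16, plus 1-day gap → day 17); literature review (finishes day 9). The controlling bound is day 17, so data cleaning finishes at 17 + 1 = day 18.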